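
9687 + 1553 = 11240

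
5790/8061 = 1930/2687= 0.72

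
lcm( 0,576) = 0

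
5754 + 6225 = 11979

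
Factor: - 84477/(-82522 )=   2^( - 1 )*3^1*11^ (-3 )*29^1*31^( - 1 )*971^1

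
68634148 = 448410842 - 379776694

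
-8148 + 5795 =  - 2353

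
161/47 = 3 +20/47=3.43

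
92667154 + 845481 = 93512635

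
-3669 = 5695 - 9364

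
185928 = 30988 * 6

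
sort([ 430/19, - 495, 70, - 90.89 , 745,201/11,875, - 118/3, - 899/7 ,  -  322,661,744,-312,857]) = [ - 495, - 322, - 312,  -  899/7, - 90.89, - 118/3, 201/11,430/19, 70 , 661, 744 , 745 , 857, 875] 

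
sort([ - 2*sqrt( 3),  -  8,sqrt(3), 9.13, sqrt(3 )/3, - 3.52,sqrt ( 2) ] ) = [ - 8,-3.52, - 2  *  sqrt(3),sqrt(3) /3, sqrt (2),  sqrt(3),9.13]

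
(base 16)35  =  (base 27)1Q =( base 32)1L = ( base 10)53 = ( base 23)27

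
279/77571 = 31/8619=0.00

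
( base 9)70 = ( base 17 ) 3c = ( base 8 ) 77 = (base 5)223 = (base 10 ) 63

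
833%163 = 18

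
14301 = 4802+9499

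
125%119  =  6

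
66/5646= 11/941 =0.01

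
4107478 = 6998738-2891260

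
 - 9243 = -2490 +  - 6753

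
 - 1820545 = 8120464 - 9941009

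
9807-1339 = 8468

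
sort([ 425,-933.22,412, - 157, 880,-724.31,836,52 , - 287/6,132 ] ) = [ - 933.22, - 724.31, - 157,-287/6,52,132 , 412,425,836, 880]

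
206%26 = 24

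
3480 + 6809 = 10289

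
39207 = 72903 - 33696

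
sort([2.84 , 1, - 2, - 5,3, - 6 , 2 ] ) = [ - 6, - 5 , - 2 , 1,2,2.84,3]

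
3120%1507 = 106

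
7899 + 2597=10496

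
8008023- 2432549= 5575474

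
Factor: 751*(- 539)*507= - 3^1*7^2*11^1*13^2* 751^1 = - 205228023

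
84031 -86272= - 2241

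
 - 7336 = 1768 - 9104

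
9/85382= 9/85382 = 0.00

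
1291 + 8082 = 9373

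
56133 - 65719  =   - 9586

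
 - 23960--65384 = 41424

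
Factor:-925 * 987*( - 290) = 264762750 = 2^1*3^1 * 5^3*7^1 *29^1*37^1*47^1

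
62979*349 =21979671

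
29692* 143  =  4245956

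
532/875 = 76/125 = 0.61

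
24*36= 864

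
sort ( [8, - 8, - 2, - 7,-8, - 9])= [-9, - 8,-8, - 7, - 2, 8]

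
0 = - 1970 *0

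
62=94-32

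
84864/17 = 4992 = 4992.00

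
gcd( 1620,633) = 3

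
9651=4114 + 5537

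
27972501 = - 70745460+98717961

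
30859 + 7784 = 38643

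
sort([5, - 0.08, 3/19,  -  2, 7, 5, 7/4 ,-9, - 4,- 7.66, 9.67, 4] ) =[ - 9,  -  7.66,-4, - 2 , - 0.08, 3/19 , 7/4, 4, 5 , 5, 7, 9.67]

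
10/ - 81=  - 10/81 = - 0.12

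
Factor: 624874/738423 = 2^1 * 3^( - 3) * 7^(-1 ) * 97^1*3221^1*3907^ ( - 1 ) 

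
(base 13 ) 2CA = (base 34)es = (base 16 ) 1F8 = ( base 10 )504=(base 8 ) 770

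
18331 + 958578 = 976909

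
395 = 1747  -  1352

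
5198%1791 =1616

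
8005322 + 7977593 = 15982915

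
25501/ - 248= - 103 + 43/248 = - 102.83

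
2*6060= 12120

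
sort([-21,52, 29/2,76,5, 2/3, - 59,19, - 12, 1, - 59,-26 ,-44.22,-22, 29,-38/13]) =[ - 59,-59,-44.22, - 26, - 22, - 21, -12, - 38/13,2/3, 1,  5, 29/2, 19,  29, 52, 76]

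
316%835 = 316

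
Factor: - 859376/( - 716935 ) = 2^4*5^(- 1 )*7^1*7673^1 *143387^ (  -  1) 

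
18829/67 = 281 + 2/67 = 281.03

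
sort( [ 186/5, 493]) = [ 186/5, 493] 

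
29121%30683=29121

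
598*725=433550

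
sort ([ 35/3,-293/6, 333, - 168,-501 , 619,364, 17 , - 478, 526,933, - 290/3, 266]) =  [-501,-478, - 168,-290/3, - 293/6, 35/3,17 , 266, 333,364, 526,619,933]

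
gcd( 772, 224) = 4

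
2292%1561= 731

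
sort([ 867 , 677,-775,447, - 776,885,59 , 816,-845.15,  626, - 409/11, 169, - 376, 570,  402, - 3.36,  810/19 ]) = [-845.15, - 776,-775, -376, -409/11,-3.36, 810/19, 59,169,402,447 , 570,626, 677,816,867,  885 ] 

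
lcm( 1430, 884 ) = 48620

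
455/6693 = 455/6693 = 0.07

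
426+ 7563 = 7989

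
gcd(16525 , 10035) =5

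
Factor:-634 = -2^1*317^1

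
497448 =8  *62181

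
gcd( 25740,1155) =165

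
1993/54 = 36+ 49/54= 36.91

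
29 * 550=15950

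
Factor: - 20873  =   - 20873^1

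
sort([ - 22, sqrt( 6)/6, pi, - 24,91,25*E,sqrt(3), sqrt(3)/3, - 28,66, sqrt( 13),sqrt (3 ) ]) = [ - 28, - 24,- 22,sqrt(6 )/6, sqrt( 3 ) /3,sqrt( 3), sqrt(3 ),  pi, sqrt( 13 ), 66,25 * E, 91]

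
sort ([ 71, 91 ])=[ 71,91 ] 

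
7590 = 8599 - 1009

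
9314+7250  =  16564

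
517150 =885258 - 368108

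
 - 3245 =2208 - 5453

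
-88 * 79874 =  - 7028912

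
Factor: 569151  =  3^2*11^1*5749^1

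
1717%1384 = 333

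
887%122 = 33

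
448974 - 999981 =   -  551007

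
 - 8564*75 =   -  642300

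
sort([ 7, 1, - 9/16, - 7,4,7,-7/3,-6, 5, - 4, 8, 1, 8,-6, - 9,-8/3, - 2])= [-9, - 7, -6, - 6, - 4, - 8/3 ,-7/3, - 2, - 9/16, 1, 1,  4, 5 , 7, 7, 8,8] 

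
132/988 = 33/247= 0.13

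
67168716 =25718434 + 41450282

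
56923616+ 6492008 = 63415624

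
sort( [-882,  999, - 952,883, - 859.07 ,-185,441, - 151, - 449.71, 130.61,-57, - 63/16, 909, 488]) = [- 952,- 882, -859.07, - 449.71, - 185,-151, - 57,-63/16, 130.61,441, 488,883, 909,999]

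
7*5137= 35959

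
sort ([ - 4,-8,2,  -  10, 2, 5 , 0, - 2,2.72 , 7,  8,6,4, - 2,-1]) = [  -  10, - 8, - 4, - 2, - 2,  -  1,  0,2, 2,2.72, 4,5,6,  7,8 ]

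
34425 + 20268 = 54693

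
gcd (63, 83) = 1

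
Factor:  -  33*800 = -26400= -2^5* 3^1*5^2*11^1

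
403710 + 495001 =898711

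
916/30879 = 916/30879 = 0.03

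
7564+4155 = 11719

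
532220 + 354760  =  886980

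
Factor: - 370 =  - 2^1* 5^1 * 37^1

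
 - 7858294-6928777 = -14787071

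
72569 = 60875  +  11694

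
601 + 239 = 840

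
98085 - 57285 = 40800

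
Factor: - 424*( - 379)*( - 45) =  - 2^3*3^2*5^1*53^1*379^1  =  - 7231320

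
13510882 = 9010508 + 4500374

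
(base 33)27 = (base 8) 111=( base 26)2L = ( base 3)2201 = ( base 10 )73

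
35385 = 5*7077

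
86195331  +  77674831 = 163870162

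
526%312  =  214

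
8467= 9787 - 1320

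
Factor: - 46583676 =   -  2^2 * 3^2 * 179^1*7229^1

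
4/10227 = 4/10227 = 0.00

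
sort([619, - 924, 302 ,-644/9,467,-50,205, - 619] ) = [- 924,-619 ,-644/9, - 50 , 205,302,467,619]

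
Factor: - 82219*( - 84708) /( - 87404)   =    -  1741151763/21851= - 3^2*13^1*181^1*21851^( - 1 )*82219^1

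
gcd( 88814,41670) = 2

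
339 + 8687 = 9026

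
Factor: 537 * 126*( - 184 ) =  - 2^4*3^3 * 7^1*23^1*179^1  =  -12449808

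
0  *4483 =0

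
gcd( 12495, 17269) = 7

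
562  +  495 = 1057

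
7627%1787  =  479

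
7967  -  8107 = -140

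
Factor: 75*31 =3^1*5^2*31^1 = 2325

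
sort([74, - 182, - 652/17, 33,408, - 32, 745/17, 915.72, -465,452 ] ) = [ - 465, - 182, - 652/17, - 32, 33,  745/17,74,  408 , 452 , 915.72 ] 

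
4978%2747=2231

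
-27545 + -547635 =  - 575180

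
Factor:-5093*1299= - 6615807 = -3^1*11^1*433^1*463^1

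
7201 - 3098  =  4103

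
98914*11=1088054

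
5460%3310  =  2150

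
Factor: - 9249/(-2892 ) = 3083/964 = 2^( - 2 )*241^( - 1)*3083^1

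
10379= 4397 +5982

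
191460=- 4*( - 47865 ) 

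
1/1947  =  1/1947 = 0.00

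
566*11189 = 6332974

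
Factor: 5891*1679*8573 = 84795448697=23^1*43^1*73^1* 137^1*8573^1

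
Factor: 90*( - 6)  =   - 540 = - 2^2* 3^3 *5^1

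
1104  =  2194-1090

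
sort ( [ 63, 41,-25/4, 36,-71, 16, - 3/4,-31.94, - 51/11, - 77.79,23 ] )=[ -77.79, - 71, - 31.94, - 25/4, - 51/11, - 3/4, 16, 23, 36, 41, 63 ] 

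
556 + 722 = 1278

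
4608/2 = 2304 = 2304.00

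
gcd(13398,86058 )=42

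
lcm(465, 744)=3720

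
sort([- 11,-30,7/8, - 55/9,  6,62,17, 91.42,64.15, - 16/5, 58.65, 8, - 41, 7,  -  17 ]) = [- 41 ,  -  30, - 17, - 11, - 55/9,-16/5, 7/8,6,  7, 8 , 17,58.65,62,64.15,91.42 ] 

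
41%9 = 5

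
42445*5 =212225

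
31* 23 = 713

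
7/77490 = 1/11070 = 0.00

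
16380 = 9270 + 7110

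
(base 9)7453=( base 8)12543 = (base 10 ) 5475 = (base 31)5lj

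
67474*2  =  134948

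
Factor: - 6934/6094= - 3467/3047 = - 11^(-1)*277^( - 1)*3467^1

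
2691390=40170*67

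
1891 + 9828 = 11719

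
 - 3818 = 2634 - 6452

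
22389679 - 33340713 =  - 10951034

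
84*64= 5376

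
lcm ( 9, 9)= 9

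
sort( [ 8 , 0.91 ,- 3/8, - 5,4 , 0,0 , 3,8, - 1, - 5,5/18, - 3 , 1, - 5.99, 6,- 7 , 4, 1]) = [ - 7, - 5.99, - 5, - 5 , - 3 ,-1, - 3/8,0, 0, 5/18, 0.91,1,1 , 3 , 4,4, 6,8 , 8] 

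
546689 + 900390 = 1447079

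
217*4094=888398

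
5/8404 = 5/8404 = 0.00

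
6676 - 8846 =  - 2170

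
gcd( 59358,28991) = 1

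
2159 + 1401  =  3560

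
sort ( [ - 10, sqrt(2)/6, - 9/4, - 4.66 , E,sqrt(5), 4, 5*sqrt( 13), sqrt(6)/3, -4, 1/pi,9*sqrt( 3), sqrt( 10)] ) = [-10,-4.66, - 4, - 9/4,sqrt(2)/6, 1/pi, sqrt(6)/3,sqrt(5), E,sqrt(10 ), 4 , 9*sqrt(3),  5*sqrt( 13 )]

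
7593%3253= 1087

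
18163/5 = 3632 + 3/5 = 3632.60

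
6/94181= 6/94181 = 0.00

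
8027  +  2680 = 10707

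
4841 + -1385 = 3456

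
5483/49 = 111+44/49 =111.90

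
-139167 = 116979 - 256146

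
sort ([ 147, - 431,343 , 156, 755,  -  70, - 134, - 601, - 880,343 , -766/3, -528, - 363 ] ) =[  -  880, - 601, - 528,- 431, - 363 , - 766/3,-134, -70,147,156, 343, 343, 755]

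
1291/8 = 161 + 3/8 = 161.38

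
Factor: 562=2^1*281^1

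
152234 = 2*76117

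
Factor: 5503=5503^1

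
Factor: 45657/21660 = 801/380 = 2^( - 2)*3^2*5^(-1 )*19^ (-1 ) * 89^1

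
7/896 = 1/128 = 0.01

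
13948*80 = 1115840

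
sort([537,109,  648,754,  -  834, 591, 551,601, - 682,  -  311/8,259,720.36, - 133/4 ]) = [ - 834,- 682, - 311/8,  -  133/4,109,259,537, 551,  591,601,648,720.36,754]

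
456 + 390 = 846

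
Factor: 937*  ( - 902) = - 2^1*11^1 * 41^1*937^1 = -  845174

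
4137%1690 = 757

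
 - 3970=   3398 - 7368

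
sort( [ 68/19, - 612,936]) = [ - 612, 68/19 , 936] 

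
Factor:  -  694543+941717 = 247174 = 2^1*83^1*1489^1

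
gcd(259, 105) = 7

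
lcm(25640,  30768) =153840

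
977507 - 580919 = 396588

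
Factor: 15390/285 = 2^1*3^3 = 54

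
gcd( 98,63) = 7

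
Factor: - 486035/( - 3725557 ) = 5^1 * 8837^1*338687^( - 1 ) = 44185/338687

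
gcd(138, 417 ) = 3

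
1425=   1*1425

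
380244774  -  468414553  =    -  88169779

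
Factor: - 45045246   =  -2^1*3^1*653^1*11497^1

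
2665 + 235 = 2900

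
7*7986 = 55902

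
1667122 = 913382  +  753740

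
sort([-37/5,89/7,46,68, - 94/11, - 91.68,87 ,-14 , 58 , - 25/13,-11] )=[ - 91.68,-14, - 11,-94/11,-37/5, - 25/13, 89/7,46,58,68,  87]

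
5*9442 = 47210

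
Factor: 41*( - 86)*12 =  - 42312   =  - 2^3*3^1*41^1*43^1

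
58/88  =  29/44 = 0.66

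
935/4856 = 935/4856  =  0.19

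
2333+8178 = 10511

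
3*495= 1485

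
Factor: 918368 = 2^5*11^1*2609^1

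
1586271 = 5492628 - 3906357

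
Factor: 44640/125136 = 310/869 = 2^1*5^1* 11^(-1)  *31^1 * 79^ (  -  1)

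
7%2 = 1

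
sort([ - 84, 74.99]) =[ - 84,74.99]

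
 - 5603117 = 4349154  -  9952271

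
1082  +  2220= 3302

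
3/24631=3/24631= 0.00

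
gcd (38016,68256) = 864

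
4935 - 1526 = 3409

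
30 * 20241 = 607230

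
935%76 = 23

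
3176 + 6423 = 9599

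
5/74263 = 5/74263 = 0.00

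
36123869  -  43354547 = -7230678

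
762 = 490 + 272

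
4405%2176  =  53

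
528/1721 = 528/1721=0.31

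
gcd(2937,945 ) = 3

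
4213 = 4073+140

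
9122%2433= 1823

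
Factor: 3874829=7^1 * 389^1*1423^1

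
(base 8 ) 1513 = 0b1101001011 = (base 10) 843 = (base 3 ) 1011020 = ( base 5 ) 11333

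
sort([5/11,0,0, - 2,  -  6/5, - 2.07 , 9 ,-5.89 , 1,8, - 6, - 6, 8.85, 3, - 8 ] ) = [ - 8,  -  6, - 6,-5.89,  -  2.07 , - 2, - 6/5, 0,0, 5/11,1, 3, 8, 8.85, 9 ] 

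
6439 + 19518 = 25957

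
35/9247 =5/1321 =0.00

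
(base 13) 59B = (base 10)973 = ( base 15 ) 44D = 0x3CD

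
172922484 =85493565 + 87428919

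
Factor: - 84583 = -41^1 * 2063^1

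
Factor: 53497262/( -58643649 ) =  - 2^1*3^( - 3 )*7^1 * 13^1*397^( -1)* 5471^(-1)*293941^1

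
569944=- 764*(  -  746)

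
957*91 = 87087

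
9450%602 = 420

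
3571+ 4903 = 8474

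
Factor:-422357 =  - 13^1*53^1 *613^1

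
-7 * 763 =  - 5341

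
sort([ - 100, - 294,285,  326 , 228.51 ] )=[ - 294,-100,228.51,285, 326 ]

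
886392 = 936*947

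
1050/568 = 525/284 = 1.85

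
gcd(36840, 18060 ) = 60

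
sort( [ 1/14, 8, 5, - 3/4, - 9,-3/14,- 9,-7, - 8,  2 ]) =[ - 9, - 9,  -  8, - 7, - 3/4,-3/14,1/14,2,  5, 8 ] 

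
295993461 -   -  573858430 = 869851891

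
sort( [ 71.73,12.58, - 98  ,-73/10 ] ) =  [-98, - 73/10,12.58, 71.73 ] 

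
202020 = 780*259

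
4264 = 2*2132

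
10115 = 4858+5257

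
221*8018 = 1771978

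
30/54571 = 30/54571= 0.00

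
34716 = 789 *44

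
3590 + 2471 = 6061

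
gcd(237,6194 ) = 1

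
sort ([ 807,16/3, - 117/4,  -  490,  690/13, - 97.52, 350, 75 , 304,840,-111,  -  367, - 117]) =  [-490,  -  367, - 117,- 111, - 97.52, - 117/4,16/3,690/13,  75,304, 350, 807, 840]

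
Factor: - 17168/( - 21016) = 58/71 = 2^1*29^1 * 71^( - 1) 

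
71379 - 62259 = 9120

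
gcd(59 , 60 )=1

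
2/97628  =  1/48814 = 0.00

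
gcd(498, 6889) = 83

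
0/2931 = 0   =  0.00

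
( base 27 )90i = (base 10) 6579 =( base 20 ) g8j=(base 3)100000200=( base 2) 1100110110011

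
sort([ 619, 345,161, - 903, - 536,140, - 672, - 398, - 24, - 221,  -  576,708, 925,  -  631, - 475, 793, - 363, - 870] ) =[ - 903, - 870, - 672, - 631, - 576, - 536, - 475, - 398,  -  363, - 221, - 24 , 140 , 161, 345,619,708,793,925]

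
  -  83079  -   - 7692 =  - 75387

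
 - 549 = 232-781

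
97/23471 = 97/23471 = 0.00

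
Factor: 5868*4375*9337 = 2^2*3^2 * 5^4*7^1*163^1*9337^1 = 239704132500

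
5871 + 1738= 7609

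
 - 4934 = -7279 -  - 2345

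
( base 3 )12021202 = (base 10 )3854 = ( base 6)25502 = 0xF0E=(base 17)d5c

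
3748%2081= 1667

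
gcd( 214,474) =2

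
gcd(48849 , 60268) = 19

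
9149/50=182+49/50= 182.98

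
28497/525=1357/25=54.28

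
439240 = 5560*79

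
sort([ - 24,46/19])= [ - 24 , 46/19 ] 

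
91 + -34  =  57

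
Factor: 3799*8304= 2^4*3^1*29^1 * 131^1 * 173^1 =31546896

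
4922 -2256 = 2666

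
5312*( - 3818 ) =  - 20281216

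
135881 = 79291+56590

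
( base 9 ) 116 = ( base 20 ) 4g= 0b1100000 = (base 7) 165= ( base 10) 96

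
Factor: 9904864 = 2^5 * 97^1*3191^1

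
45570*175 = 7974750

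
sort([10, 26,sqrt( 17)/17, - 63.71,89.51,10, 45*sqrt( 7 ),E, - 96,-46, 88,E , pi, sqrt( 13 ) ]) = [ - 96, - 63.71, - 46, sqrt ( 17)/17,E,E, pi,sqrt ( 13),10 , 10,  26,88,89.51,45*sqrt( 7)] 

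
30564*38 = 1161432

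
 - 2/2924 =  - 1/1462 = -  0.00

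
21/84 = 1/4 = 0.25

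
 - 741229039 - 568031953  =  -1309260992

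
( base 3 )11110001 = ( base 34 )2RB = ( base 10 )3241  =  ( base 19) 8ib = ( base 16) CA9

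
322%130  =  62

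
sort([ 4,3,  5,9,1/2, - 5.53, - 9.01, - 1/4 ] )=[ - 9.01, - 5.53, - 1/4,1/2 , 3,4,5,9]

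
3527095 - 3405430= 121665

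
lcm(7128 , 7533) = 662904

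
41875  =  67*625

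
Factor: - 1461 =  - 3^1*487^1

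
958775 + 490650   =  1449425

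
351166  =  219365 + 131801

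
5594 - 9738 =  - 4144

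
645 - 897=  - 252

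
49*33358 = 1634542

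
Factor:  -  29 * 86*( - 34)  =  84796 = 2^2*17^1*29^1  *  43^1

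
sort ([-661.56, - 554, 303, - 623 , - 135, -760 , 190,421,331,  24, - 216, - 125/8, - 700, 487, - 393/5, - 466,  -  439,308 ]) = [ - 760, - 700, - 661.56, - 623,  -  554,-466, - 439, - 216, - 135 , - 393/5,  -  125/8,24,190 , 303,308, 331,421,487]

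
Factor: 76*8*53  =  32224 = 2^5*19^1*53^1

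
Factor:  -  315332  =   - 2^2*31^1*2543^1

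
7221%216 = 93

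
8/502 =4/251 = 0.02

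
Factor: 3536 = 2^4* 13^1*17^1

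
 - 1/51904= - 1 + 51903/51904 = - 0.00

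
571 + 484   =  1055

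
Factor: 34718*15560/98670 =54021208/9867 = 2^3*3^( - 1)*11^( - 1)*13^( -1)*23^( - 1)*389^1*17359^1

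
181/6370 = 181/6370 = 0.03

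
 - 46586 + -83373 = - 129959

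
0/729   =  0 = 0.00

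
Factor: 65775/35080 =15/8 = 2^( - 3)*3^1*5^1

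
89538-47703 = 41835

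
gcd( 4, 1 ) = 1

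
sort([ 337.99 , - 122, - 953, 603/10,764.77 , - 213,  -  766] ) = [ - 953,- 766, - 213, - 122, 603/10, 337.99, 764.77 ] 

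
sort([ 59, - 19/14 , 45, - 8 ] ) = [- 8, - 19/14, 45, 59 ] 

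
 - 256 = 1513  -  1769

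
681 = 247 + 434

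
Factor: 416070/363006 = 3^1*5^1*7^( - 1 )*23^1 * 43^( - 1) = 345/301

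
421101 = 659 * 639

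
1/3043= 1/3043=0.00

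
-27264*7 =-190848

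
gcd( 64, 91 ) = 1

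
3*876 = 2628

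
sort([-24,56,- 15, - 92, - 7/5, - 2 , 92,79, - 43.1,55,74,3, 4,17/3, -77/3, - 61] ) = [ -92, - 61, - 43.1,  -  77/3,  -  24, - 15, - 2,-7/5,3,4,  17/3,55,56,74 , 79,92 ]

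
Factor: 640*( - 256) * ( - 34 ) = 2^16*5^1*17^1 = 5570560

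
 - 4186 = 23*(  -  182) 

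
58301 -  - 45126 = 103427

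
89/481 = 89/481 = 0.19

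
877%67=6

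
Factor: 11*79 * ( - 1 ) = -11^1*79^1 = -869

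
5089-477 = 4612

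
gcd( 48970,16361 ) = 1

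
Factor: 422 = 2^1*211^1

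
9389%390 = 29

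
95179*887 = 84423773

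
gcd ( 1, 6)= 1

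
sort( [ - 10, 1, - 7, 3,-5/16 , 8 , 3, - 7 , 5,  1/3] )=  [ - 10 , - 7,-7, - 5/16,1/3,1,3,  3 , 5,8]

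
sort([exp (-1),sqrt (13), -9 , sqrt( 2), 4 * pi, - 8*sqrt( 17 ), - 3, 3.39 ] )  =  [ - 8 * sqrt(17 ), - 9,-3, exp(-1 ), sqrt(2),3.39,sqrt(13),4*pi] 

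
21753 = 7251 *3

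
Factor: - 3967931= - 11^1 * 137^1*2633^1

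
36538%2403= 493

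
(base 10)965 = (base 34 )sd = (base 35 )rk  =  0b1111000101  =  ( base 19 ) 2cf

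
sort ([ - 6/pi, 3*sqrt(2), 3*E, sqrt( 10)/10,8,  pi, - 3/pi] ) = [ - 6/pi,-3/pi,sqrt( 10 ) /10, pi,3 * sqrt( 2 ),8, 3*E ] 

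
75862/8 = 37931/4 = 9482.75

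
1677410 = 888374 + 789036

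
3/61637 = 3/61637 = 0.00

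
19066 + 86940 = 106006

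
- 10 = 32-42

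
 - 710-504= - 1214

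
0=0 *79051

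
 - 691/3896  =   - 691/3896 =- 0.18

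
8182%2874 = 2434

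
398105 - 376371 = 21734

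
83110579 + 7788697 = 90899276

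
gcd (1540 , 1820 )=140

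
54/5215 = 54/5215 = 0.01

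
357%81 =33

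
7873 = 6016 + 1857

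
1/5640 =1/5640= 0.00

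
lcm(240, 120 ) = 240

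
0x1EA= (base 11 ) 406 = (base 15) 22a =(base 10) 490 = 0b111101010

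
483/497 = 69/71 =0.97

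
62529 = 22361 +40168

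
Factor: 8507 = 47^1*181^1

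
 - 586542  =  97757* ( - 6 ) 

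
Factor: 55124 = 2^2*13781^1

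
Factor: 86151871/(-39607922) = - 2^(  -  1 )*13^1*19^1*53^1*223^(  -  1 )*6581^1*88807^ ( - 1 ) 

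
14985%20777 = 14985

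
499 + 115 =614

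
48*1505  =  72240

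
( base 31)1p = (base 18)32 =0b111000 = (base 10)56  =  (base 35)1L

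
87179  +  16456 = 103635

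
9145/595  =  15 + 44/119 = 15.37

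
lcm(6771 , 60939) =60939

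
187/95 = 187/95 =1.97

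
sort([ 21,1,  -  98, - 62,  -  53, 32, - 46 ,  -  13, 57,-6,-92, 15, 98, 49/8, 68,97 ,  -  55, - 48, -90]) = [- 98,- 92,  -  90,-62, - 55,  -  53,  -  48, -46, - 13, - 6,  1, 49/8,15, 21, 32, 57, 68, 97,  98 ]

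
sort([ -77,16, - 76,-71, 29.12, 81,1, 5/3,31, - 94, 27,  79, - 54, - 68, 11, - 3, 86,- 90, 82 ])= [ - 94, - 90,-77, - 76, - 71, - 68 ,  -  54, - 3,1,5/3, 11,  16, 27, 29.12, 31, 79, 81,  82, 86 ] 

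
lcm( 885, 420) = 24780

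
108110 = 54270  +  53840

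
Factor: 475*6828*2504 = 8121223200 =2^5*3^1 * 5^2 * 19^1 *313^1 * 569^1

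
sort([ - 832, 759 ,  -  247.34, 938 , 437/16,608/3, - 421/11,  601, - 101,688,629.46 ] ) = [-832, - 247.34, - 101, - 421/11,437/16,608/3 , 601,629.46,688, 759 , 938]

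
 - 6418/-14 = 458+3/7   =  458.43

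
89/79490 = 89/79490 = 0.00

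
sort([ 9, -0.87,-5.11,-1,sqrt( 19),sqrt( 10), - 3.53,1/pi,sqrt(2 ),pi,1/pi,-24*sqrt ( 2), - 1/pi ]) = [ -24*sqrt( 2 ), - 5.11,-3.53, -1,-0.87, - 1/pi , 1/pi,  1/pi,sqrt( 2 ),pi,sqrt(10),sqrt(19 ),9]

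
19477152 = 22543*864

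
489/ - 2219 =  - 489/2219=- 0.22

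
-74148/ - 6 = 12358+0/1 = 12358.00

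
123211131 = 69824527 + 53386604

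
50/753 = 50/753=0.07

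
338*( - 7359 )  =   - 2487342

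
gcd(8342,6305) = 97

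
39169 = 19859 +19310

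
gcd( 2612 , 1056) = 4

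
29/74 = 29/74 = 0.39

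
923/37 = 24+35/37 = 24.95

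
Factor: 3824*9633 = 2^4*3^1*13^2*19^1*239^1 = 36836592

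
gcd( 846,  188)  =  94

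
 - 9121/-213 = 42 + 175/213 = 42.82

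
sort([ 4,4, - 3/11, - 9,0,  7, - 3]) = [ - 9, - 3, - 3/11,0,4 , 4,7 ] 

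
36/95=36/95  =  0.38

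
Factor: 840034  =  2^1*13^1*  32309^1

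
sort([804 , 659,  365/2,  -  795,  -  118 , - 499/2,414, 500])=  [ - 795, - 499/2,-118,365/2,414,500,  659, 804]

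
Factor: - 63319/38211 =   -  3^( - 1 )*23^1*47^(-1 )*271^( - 1 ) *2753^1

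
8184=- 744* (-11) 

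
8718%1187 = 409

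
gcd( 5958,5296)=662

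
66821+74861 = 141682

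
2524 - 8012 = - 5488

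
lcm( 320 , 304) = 6080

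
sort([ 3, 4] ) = [ 3,4 ]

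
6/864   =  1/144 = 0.01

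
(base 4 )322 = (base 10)58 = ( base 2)111010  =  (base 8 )72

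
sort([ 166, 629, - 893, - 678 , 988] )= [ - 893,-678,166,629,988] 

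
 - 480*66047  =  -31702560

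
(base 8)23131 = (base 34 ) 8gp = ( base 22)k65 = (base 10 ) 9817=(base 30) ar7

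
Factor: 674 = 2^1*337^1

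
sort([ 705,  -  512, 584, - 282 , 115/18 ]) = [ - 512,-282,115/18 , 584, 705 ]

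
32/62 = 16/31 = 0.52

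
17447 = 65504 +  - 48057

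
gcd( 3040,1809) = 1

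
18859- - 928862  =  947721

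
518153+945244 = 1463397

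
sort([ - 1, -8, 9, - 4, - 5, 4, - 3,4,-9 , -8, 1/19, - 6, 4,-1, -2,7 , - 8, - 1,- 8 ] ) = [-9, - 8, - 8,-8, - 8,-6, - 5 ,-4,-3, - 2, - 1,-1, - 1, 1/19, 4, 4,4, 7,9]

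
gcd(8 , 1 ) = 1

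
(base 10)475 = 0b111011011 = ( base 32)ER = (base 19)160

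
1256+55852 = 57108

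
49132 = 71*692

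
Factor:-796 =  - 2^2*199^1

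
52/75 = 52/75= 0.69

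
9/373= 9/373 = 0.02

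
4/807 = 4/807 = 0.00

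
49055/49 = 1001  +  6/49 =1001.12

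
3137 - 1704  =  1433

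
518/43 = 518/43 = 12.05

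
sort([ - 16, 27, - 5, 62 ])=[ - 16, - 5, 27 , 62] 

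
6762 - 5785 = 977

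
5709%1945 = 1819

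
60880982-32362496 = 28518486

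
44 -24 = 20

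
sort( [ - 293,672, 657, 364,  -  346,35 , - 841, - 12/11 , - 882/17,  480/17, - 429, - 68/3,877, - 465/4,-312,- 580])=[  -  841 ,-580,-429 , - 346, - 312,-293, - 465/4 , - 882/17,-68/3,  -  12/11,480/17 , 35, 364, 657, 672,  877] 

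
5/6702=5/6702=0.00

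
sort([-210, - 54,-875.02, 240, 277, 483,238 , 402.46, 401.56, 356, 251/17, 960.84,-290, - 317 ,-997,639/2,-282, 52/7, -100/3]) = [ -997, - 875.02, - 317, - 290, -282, - 210,-54, - 100/3, 52/7,  251/17, 238, 240,277, 639/2, 356,401.56,  402.46, 483, 960.84]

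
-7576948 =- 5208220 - 2368728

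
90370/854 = 6455/61 =105.82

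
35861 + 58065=93926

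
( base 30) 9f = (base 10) 285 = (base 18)ff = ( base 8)435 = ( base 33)8l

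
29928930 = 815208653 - 785279723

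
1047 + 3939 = 4986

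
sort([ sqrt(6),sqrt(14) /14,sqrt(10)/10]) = [ sqrt( 14)/14,  sqrt (10 ) /10 , sqrt (6) ]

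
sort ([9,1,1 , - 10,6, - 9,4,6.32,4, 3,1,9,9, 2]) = [ - 10, - 9,1, 1 , 1,2,3,  4,4,  6, 6.32 , 9,9,9]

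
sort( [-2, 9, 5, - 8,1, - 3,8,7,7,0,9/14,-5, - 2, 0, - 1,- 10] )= [ - 10, - 8, - 5 , -3, - 2, - 2,  -  1,0, 0,9/14,1,5, 7,  7,8,9]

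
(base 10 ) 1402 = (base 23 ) 2em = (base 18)45g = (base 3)1220221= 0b10101111010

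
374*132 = 49368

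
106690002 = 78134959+28555043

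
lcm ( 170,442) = 2210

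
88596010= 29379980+59216030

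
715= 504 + 211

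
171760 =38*4520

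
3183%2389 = 794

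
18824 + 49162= 67986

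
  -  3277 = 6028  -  9305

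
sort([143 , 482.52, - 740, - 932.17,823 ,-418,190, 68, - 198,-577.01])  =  [-932.17, - 740,  -  577.01, - 418,-198,68,143 , 190,482.52,823 ]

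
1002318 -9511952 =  - 8509634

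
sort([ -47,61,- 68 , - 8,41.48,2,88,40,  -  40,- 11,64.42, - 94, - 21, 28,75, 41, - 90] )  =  [ - 94,-90,  -  68, - 47,- 40, - 21,  -  11,-8, 2, 28, 40 , 41, 41.48, 61, 64.42,75, 88] 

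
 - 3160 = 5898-9058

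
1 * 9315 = 9315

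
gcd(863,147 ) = 1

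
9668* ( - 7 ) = -67676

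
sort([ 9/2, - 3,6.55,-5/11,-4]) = [-4 , - 3 ,- 5/11,9/2,  6.55 ]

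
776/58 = 13 + 11/29 =13.38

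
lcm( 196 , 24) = 1176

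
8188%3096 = 1996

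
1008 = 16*63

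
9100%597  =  145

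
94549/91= 1039 = 1039.00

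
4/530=2/265 = 0.01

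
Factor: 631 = 631^1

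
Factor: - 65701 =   -  65701^1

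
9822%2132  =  1294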